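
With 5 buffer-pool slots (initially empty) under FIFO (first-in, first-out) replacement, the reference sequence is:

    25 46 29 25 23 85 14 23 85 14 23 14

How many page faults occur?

6

25: miss, frames (25)
46: miss, frames (25 46)
29: miss, frames (25 46 29)
25: hit
23: miss, frames (25 46 29 23)
85: miss, frames (25 46 29 23 85)
14: miss, evict 25, frames (46 29 23 85 14)
23: hit
85: hit
14: hit
23: hit
14: hit
Page faults: 6.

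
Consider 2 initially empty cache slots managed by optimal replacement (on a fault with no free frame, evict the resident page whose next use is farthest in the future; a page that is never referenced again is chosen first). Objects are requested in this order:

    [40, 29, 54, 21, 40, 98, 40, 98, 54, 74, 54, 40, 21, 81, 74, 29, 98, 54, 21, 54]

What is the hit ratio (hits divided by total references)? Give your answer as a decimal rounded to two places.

40 -> miss, frames [40]
29 -> miss, frames [40, 29]
54 -> miss, evict 29, frames [40, 54]
21 -> miss, evict 54, frames [40, 21]
40 -> hit
98 -> miss, evict 21, frames [40, 98]
40 -> hit
98 -> hit
54 -> miss, evict 98, frames [40, 54]
74 -> miss, evict 40, frames [54, 74]
54 -> hit
40 -> miss, evict 54, frames [74, 40]
21 -> miss, evict 40, frames [74, 21]
81 -> miss, evict 21, frames [74, 81]
74 -> hit
29 -> miss, evict 81, frames [74, 29]
98 -> miss, evict 29, frames [74, 98]
54 -> miss, evict 98, frames [74, 54]
21 -> miss, evict 74, frames [54, 21]
54 -> hit
Hits: 6 of 20 references → 6/20 = 0.3000.

0.30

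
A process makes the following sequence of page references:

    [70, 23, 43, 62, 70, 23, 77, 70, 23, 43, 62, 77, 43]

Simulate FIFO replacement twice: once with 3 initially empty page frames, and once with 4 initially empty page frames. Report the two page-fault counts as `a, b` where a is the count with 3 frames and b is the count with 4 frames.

3 frames: F F F F F F F . . F F . . → 9 faults.
4 frames: F F F F . . F F F F F F . → 10 faults.
10 > 9: adding a frame increased faults — Belady's anomaly.

9, 10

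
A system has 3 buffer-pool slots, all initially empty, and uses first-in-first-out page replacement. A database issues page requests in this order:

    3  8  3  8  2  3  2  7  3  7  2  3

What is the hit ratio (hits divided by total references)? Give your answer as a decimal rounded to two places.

3 -> miss, frames (3)
8 -> miss, frames (3 8)
3 -> hit
8 -> hit
2 -> miss, frames (3 8 2)
3 -> hit
2 -> hit
7 -> miss, evict 3, frames (8 2 7)
3 -> miss, evict 8, frames (2 7 3)
7 -> hit
2 -> hit
3 -> hit
Hits: 7 of 12 references → 7/12 = 0.5833.

0.58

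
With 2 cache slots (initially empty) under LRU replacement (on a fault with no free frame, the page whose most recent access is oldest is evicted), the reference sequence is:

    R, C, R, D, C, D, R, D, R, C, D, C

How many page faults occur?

R → fault, frames {R}
C → fault, frames {R,C}
R → hit
D → fault, evict C, frames {R,D}
C → fault, evict R, frames {D,C}
D → hit
R → fault, evict C, frames {D,R}
D → hit
R → hit
C → fault, evict D, frames {R,C}
D → fault, evict R, frames {C,D}
C → hit
Page faults: 7.

7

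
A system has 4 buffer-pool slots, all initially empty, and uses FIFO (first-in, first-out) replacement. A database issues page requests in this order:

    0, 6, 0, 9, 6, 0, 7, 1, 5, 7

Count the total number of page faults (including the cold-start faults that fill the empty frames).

6

0 -> miss, frames (0)
6 -> miss, frames (0 6)
0 -> hit
9 -> miss, frames (0 6 9)
6 -> hit
0 -> hit
7 -> miss, frames (0 6 9 7)
1 -> miss, evict 0, frames (6 9 7 1)
5 -> miss, evict 6, frames (9 7 1 5)
7 -> hit
Page faults: 6.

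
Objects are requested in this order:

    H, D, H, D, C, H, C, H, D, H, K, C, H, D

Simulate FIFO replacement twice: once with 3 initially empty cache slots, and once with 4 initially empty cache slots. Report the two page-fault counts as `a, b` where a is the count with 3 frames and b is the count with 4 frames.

3 frames: F F . . F . . . . . F . F F → 6 faults.
4 frames: F F . . F . . . . . F . . . → 4 faults.
4 < 6: adding a frame reduced faults, as is typical.

6, 4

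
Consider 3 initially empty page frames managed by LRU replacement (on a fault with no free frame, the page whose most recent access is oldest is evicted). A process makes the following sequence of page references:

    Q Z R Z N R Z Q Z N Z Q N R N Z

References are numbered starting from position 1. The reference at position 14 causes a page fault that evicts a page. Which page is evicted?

pos 1: Q: fault, frames [Q]
pos 2: Z: fault, frames [Q, Z]
pos 3: R: fault, frames [Q, Z, R]
pos 4: Z: hit
pos 5: N: fault, evict Q, frames [R, Z, N]
pos 6: R: hit
pos 7: Z: hit
pos 8: Q: fault, evict N, frames [R, Z, Q]
pos 9: Z: hit
pos 10: N: fault, evict R, frames [Q, Z, N]
pos 11: Z: hit
pos 12: Q: hit
pos 13: N: hit
pos 14: R: fault, evict Z, frames [Q, N, R]
At position 14, page Z is evicted.

Z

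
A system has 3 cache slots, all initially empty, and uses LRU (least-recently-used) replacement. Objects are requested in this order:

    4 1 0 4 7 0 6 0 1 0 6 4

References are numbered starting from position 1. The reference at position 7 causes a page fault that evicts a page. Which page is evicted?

pos 1: 4 -> miss, frames {4}
pos 2: 1 -> miss, frames {4,1}
pos 3: 0 -> miss, frames {4,1,0}
pos 4: 4 -> hit
pos 5: 7 -> miss, evict 1, frames {0,4,7}
pos 6: 0 -> hit
pos 7: 6 -> miss, evict 4, frames {7,0,6}
At position 7, page 4 is evicted.

4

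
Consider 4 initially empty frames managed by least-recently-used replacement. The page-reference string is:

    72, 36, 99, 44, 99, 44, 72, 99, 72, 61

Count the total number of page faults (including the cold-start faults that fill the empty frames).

5

72: fault, frames [72]
36: fault, frames [72, 36]
99: fault, frames [72, 36, 99]
44: fault, frames [72, 36, 99, 44]
99: hit
44: hit
72: hit
99: hit
72: hit
61: fault, evict 36, frames [44, 99, 72, 61]
Page faults: 5.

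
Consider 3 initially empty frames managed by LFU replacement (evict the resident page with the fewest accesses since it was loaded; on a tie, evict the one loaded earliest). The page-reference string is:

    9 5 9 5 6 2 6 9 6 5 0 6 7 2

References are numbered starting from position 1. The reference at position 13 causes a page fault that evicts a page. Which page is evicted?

6

pos 1: 9: fault, frames (9)
pos 2: 5: fault, frames (9 5)
pos 3: 9: hit
pos 4: 5: hit
pos 5: 6: fault, frames (9 5 6)
pos 6: 2: fault, evict 6, frames (9 5 2)
pos 7: 6: fault, evict 2, frames (9 5 6)
pos 8: 9: hit
pos 9: 6: hit
pos 10: 5: hit
pos 11: 0: fault, evict 6, frames (9 5 0)
pos 12: 6: fault, evict 0, frames (9 5 6)
pos 13: 7: fault, evict 6, frames (9 5 7)
At position 13, page 6 is evicted.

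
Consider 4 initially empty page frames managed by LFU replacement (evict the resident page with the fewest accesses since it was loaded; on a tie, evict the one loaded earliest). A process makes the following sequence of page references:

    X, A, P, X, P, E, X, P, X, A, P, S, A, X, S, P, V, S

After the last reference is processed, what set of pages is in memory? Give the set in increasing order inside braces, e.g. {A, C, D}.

{A, P, S, X}

X: fault, frames {X}
A: fault, frames {X,A}
P: fault, frames {X,A,P}
X: hit
P: hit
E: fault, frames {X,A,P,E}
X: hit
P: hit
X: hit
A: hit
P: hit
S: fault, evict E, frames {X,A,P,S}
A: hit
X: hit
S: hit
P: hit
V: fault, evict S, frames {X,A,P,V}
S: fault, evict V, frames {X,A,P,S}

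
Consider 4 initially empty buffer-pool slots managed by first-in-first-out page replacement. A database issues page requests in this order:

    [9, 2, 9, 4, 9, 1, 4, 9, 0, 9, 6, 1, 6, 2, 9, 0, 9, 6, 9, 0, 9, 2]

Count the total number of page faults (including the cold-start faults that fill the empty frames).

9 → fault, frames [9]
2 → fault, frames [9, 2]
9 → hit
4 → fault, frames [9, 2, 4]
9 → hit
1 → fault, frames [9, 2, 4, 1]
4 → hit
9 → hit
0 → fault, evict 9, frames [2, 4, 1, 0]
9 → fault, evict 2, frames [4, 1, 0, 9]
6 → fault, evict 4, frames [1, 0, 9, 6]
1 → hit
6 → hit
2 → fault, evict 1, frames [0, 9, 6, 2]
9 → hit
0 → hit
9 → hit
6 → hit
9 → hit
0 → hit
9 → hit
2 → hit
Page faults: 8.

8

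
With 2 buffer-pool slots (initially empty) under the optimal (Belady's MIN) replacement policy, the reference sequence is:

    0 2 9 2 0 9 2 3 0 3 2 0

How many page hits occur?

0 → miss, frames {0}
2 → miss, frames {0,2}
9 → miss, evict 0, frames {2,9}
2 → hit
0 → miss, evict 2, frames {9,0}
9 → hit
2 → miss, evict 9, frames {0,2}
3 → miss, evict 2, frames {0,3}
0 → hit
3 → hit
2 → miss, evict 3, frames {0,2}
0 → hit
Hits: 5.

5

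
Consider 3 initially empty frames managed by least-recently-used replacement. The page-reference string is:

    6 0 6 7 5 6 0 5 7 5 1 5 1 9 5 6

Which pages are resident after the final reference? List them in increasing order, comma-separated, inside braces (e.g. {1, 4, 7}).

{5, 6, 9}

6 → fault, frames [6]
0 → fault, frames [6, 0]
6 → hit
7 → fault, frames [0, 6, 7]
5 → fault, evict 0, frames [6, 7, 5]
6 → hit
0 → fault, evict 7, frames [5, 6, 0]
5 → hit
7 → fault, evict 6, frames [0, 5, 7]
5 → hit
1 → fault, evict 0, frames [7, 5, 1]
5 → hit
1 → hit
9 → fault, evict 7, frames [5, 1, 9]
5 → hit
6 → fault, evict 1, frames [9, 5, 6]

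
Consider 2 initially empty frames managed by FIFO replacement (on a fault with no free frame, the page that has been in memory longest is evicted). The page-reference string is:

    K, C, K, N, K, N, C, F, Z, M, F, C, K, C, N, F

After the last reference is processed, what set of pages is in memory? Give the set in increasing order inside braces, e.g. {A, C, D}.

{F, N}

K → miss, frames (K)
C → miss, frames (K C)
K → hit
N → miss, evict K, frames (C N)
K → miss, evict C, frames (N K)
N → hit
C → miss, evict N, frames (K C)
F → miss, evict K, frames (C F)
Z → miss, evict C, frames (F Z)
M → miss, evict F, frames (Z M)
F → miss, evict Z, frames (M F)
C → miss, evict M, frames (F C)
K → miss, evict F, frames (C K)
C → hit
N → miss, evict C, frames (K N)
F → miss, evict K, frames (N F)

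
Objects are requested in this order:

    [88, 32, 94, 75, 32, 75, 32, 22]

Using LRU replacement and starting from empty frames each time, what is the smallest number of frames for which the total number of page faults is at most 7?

f=1: 8 faults
f=2: 6 faults
f=3: 5 faults
f=4: 5 faults
f=5: 5 faults
Smallest f with faults ≤ 7 is 2.

2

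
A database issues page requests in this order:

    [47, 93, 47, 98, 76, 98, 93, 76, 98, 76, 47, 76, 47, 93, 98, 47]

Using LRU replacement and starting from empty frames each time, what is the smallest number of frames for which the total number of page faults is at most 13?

f=1: 16 faults
f=2: 11 faults
f=3: 8 faults
f=4: 4 faults
Smallest f with faults ≤ 13 is 2.

2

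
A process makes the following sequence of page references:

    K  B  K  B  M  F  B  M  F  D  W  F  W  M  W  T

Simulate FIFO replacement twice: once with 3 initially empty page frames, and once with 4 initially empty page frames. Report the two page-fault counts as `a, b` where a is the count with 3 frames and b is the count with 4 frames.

3 frames: F F . . F F . . . F F . . F . F → 8 faults.
4 frames: F F . . F F . . . F F . . . . F → 7 faults.
7 < 8: adding a frame reduced faults, as is typical.

8, 7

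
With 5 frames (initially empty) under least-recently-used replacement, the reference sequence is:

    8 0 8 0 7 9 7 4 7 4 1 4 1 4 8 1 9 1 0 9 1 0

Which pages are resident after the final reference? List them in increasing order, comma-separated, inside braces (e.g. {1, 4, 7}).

8 → fault, frames (8)
0 → fault, frames (8 0)
8 → hit
0 → hit
7 → fault, frames (8 0 7)
9 → fault, frames (8 0 7 9)
7 → hit
4 → fault, frames (8 0 9 7 4)
7 → hit
4 → hit
1 → fault, evict 8, frames (0 9 7 4 1)
4 → hit
1 → hit
4 → hit
8 → fault, evict 0, frames (9 7 1 4 8)
1 → hit
9 → hit
1 → hit
0 → fault, evict 7, frames (4 8 9 1 0)
9 → hit
1 → hit
0 → hit

{0, 1, 4, 8, 9}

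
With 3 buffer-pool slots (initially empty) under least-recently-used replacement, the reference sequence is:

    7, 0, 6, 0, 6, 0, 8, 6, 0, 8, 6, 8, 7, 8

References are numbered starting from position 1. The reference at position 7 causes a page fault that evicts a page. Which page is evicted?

7

pos 1: 7 → fault, frames (7)
pos 2: 0 → fault, frames (7 0)
pos 3: 6 → fault, frames (7 0 6)
pos 4: 0 → hit
pos 5: 6 → hit
pos 6: 0 → hit
pos 7: 8 → fault, evict 7, frames (6 0 8)
At position 7, page 7 is evicted.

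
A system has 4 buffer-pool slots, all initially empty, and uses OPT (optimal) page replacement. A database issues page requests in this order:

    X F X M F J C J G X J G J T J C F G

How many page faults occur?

X: fault, frames [X]
F: fault, frames [X, F]
X: hit
M: fault, frames [X, F, M]
F: hit
J: fault, frames [X, F, M, J]
C: fault, evict M, frames [X, F, J, C]
J: hit
G: fault, evict F, frames [X, J, C, G]
X: hit
J: hit
G: hit
J: hit
T: fault, evict X, frames [J, C, G, T]
J: hit
C: hit
F: fault, evict T, frames [J, C, G, F]
G: hit
Page faults: 8.

8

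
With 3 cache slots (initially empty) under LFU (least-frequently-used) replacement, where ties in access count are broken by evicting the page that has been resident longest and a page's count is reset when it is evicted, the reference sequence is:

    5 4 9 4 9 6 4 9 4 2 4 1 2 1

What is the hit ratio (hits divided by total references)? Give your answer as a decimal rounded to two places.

0.43

5 -> miss, frames (5)
4 -> miss, frames (5 4)
9 -> miss, frames (5 4 9)
4 -> hit
9 -> hit
6 -> miss, evict 5, frames (4 9 6)
4 -> hit
9 -> hit
4 -> hit
2 -> miss, evict 6, frames (4 9 2)
4 -> hit
1 -> miss, evict 2, frames (4 9 1)
2 -> miss, evict 1, frames (4 9 2)
1 -> miss, evict 2, frames (4 9 1)
Hits: 6 of 14 references → 6/14 = 0.4286.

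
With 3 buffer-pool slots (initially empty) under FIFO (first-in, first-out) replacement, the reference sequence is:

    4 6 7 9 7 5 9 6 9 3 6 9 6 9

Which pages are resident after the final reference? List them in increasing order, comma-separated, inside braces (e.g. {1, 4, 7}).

{3, 6, 9}

4 -> fault, frames (4)
6 -> fault, frames (4 6)
7 -> fault, frames (4 6 7)
9 -> fault, evict 4, frames (6 7 9)
7 -> hit
5 -> fault, evict 6, frames (7 9 5)
9 -> hit
6 -> fault, evict 7, frames (9 5 6)
9 -> hit
3 -> fault, evict 9, frames (5 6 3)
6 -> hit
9 -> fault, evict 5, frames (6 3 9)
6 -> hit
9 -> hit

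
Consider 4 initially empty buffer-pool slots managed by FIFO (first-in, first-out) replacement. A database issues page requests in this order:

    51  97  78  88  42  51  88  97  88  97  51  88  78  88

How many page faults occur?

9

51: miss, frames [51]
97: miss, frames [51, 97]
78: miss, frames [51, 97, 78]
88: miss, frames [51, 97, 78, 88]
42: miss, evict 51, frames [97, 78, 88, 42]
51: miss, evict 97, frames [78, 88, 42, 51]
88: hit
97: miss, evict 78, frames [88, 42, 51, 97]
88: hit
97: hit
51: hit
88: hit
78: miss, evict 88, frames [42, 51, 97, 78]
88: miss, evict 42, frames [51, 97, 78, 88]
Page faults: 9.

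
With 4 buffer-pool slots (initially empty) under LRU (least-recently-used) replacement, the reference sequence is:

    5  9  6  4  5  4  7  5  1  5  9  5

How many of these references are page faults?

7

5 -> miss, frames {5}
9 -> miss, frames {5,9}
6 -> miss, frames {5,9,6}
4 -> miss, frames {5,9,6,4}
5 -> hit
4 -> hit
7 -> miss, evict 9, frames {6,5,4,7}
5 -> hit
1 -> miss, evict 6, frames {4,7,5,1}
5 -> hit
9 -> miss, evict 4, frames {7,1,5,9}
5 -> hit
Page faults: 7.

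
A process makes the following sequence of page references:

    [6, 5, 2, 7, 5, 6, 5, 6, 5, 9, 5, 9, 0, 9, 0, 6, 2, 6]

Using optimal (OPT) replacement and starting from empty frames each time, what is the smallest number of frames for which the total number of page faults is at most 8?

f=1: 18 faults
f=2: 9 faults
f=3: 7 faults
f=4: 6 faults
f=5: 6 faults
f=6: 6 faults
Smallest f with faults ≤ 8 is 3.

3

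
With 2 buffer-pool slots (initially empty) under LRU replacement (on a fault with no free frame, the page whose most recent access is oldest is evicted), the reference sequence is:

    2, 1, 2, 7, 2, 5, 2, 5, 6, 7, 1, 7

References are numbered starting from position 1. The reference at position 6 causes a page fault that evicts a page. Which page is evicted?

pos 1: 2 → fault, frames (2)
pos 2: 1 → fault, frames (2 1)
pos 3: 2 → hit
pos 4: 7 → fault, evict 1, frames (2 7)
pos 5: 2 → hit
pos 6: 5 → fault, evict 7, frames (2 5)
At position 6, page 7 is evicted.

7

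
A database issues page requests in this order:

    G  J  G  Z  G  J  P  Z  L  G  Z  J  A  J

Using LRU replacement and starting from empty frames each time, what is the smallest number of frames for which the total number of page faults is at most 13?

2

f=1: 14 faults
f=2: 11 faults
f=3: 9 faults
f=4: 8 faults
f=5: 6 faults
f=6: 6 faults
Smallest f with faults ≤ 13 is 2.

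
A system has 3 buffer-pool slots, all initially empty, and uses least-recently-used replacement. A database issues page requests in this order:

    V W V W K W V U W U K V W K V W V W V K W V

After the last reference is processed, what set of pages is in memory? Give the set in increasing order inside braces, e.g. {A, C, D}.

{K, V, W}

V -> miss, frames (V)
W -> miss, frames (V W)
V -> hit
W -> hit
K -> miss, frames (V W K)
W -> hit
V -> hit
U -> miss, evict K, frames (W V U)
W -> hit
U -> hit
K -> miss, evict V, frames (W U K)
V -> miss, evict W, frames (U K V)
W -> miss, evict U, frames (K V W)
K -> hit
V -> hit
W -> hit
V -> hit
W -> hit
V -> hit
K -> hit
W -> hit
V -> hit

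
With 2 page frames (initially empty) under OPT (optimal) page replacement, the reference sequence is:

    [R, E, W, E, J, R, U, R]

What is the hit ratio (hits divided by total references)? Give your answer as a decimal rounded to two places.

0.25

R -> miss, frames (R)
E -> miss, frames (R E)
W -> miss, evict R, frames (E W)
E -> hit
J -> miss, evict W, frames (E J)
R -> miss, evict J, frames (E R)
U -> miss, evict E, frames (R U)
R -> hit
Hits: 2 of 8 references → 2/8 = 0.2500.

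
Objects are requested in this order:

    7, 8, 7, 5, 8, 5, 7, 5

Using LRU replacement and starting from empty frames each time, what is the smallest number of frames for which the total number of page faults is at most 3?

f=1: 8 faults
f=2: 5 faults
f=3: 3 faults
Smallest f with faults ≤ 3 is 3.

3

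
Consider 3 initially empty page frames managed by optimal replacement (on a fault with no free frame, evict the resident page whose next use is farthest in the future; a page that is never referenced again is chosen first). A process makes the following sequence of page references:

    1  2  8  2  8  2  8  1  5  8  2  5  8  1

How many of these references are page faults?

5

1: fault, frames (1)
2: fault, frames (1 2)
8: fault, frames (1 2 8)
2: hit
8: hit
2: hit
8: hit
1: hit
5: fault, evict 1, frames (2 8 5)
8: hit
2: hit
5: hit
8: hit
1: fault, evict 5, frames (2 8 1)
Page faults: 5.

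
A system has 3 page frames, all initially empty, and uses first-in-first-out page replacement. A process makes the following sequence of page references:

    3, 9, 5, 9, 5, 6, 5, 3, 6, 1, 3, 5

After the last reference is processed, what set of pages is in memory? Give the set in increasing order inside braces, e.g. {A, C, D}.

3 → miss, frames (3)
9 → miss, frames (3 9)
5 → miss, frames (3 9 5)
9 → hit
5 → hit
6 → miss, evict 3, frames (9 5 6)
5 → hit
3 → miss, evict 9, frames (5 6 3)
6 → hit
1 → miss, evict 5, frames (6 3 1)
3 → hit
5 → miss, evict 6, frames (3 1 5)

{1, 3, 5}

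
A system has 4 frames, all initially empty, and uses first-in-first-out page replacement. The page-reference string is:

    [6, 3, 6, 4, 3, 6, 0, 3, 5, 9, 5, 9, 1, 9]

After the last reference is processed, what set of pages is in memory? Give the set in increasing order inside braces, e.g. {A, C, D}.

6: fault, frames (6)
3: fault, frames (6 3)
6: hit
4: fault, frames (6 3 4)
3: hit
6: hit
0: fault, frames (6 3 4 0)
3: hit
5: fault, evict 6, frames (3 4 0 5)
9: fault, evict 3, frames (4 0 5 9)
5: hit
9: hit
1: fault, evict 4, frames (0 5 9 1)
9: hit

{0, 1, 5, 9}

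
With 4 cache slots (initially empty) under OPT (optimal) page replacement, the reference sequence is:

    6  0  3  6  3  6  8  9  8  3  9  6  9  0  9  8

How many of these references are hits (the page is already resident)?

10

6: fault, frames {6}
0: fault, frames {6,0}
3: fault, frames {6,0,3}
6: hit
3: hit
6: hit
8: fault, frames {6,0,3,8}
9: fault, evict 0, frames {6,3,8,9}
8: hit
3: hit
9: hit
6: hit
9: hit
0: fault, evict 3, frames {6,8,9,0}
9: hit
8: hit
Hits: 10.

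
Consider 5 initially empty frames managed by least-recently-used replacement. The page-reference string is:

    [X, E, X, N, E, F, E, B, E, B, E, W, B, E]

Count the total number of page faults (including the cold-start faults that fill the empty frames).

6

X → fault, frames [X]
E → fault, frames [X, E]
X → hit
N → fault, frames [E, X, N]
E → hit
F → fault, frames [X, N, E, F]
E → hit
B → fault, frames [X, N, F, E, B]
E → hit
B → hit
E → hit
W → fault, evict X, frames [N, F, B, E, W]
B → hit
E → hit
Page faults: 6.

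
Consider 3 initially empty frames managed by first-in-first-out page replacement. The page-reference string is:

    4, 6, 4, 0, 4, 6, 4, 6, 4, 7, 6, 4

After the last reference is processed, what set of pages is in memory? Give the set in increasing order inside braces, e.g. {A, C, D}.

{0, 4, 7}

4: fault, frames {4}
6: fault, frames {4,6}
4: hit
0: fault, frames {4,6,0}
4: hit
6: hit
4: hit
6: hit
4: hit
7: fault, evict 4, frames {6,0,7}
6: hit
4: fault, evict 6, frames {0,7,4}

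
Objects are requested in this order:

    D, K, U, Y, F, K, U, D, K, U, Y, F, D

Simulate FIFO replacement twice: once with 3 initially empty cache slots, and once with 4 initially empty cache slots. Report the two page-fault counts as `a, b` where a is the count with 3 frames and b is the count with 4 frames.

3 frames: F F F F F F F F . . F F . → 10 faults.
4 frames: F F F F F . . F F F F F F → 11 faults.
11 > 10: adding a frame increased faults — Belady's anomaly.

10, 11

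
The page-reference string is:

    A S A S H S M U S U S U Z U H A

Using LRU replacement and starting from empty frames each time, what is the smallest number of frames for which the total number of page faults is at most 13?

f=1: 16 faults
f=2: 9 faults
f=3: 8 faults
f=4: 8 faults
f=5: 7 faults
f=6: 6 faults
Smallest f with faults ≤ 13 is 2.

2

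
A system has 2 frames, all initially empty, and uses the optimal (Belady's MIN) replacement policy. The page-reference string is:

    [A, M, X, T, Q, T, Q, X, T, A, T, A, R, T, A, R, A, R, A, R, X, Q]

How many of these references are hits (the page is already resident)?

11

A -> miss, frames {A}
M -> miss, frames {A,M}
X -> miss, evict M, frames {A,X}
T -> miss, evict A, frames {X,T}
Q -> miss, evict X, frames {T,Q}
T -> hit
Q -> hit
X -> miss, evict Q, frames {T,X}
T -> hit
A -> miss, evict X, frames {T,A}
T -> hit
A -> hit
R -> miss, evict A, frames {T,R}
T -> hit
A -> miss, evict T, frames {R,A}
R -> hit
A -> hit
R -> hit
A -> hit
R -> hit
X -> miss, evict A, frames {R,X}
Q -> miss, evict X, frames {R,Q}
Hits: 11.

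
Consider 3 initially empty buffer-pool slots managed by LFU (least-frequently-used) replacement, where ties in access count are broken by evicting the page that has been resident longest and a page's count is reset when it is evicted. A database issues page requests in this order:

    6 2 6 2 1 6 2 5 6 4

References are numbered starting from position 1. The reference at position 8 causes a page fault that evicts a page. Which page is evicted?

pos 1: 6 -> miss, frames (6)
pos 2: 2 -> miss, frames (6 2)
pos 3: 6 -> hit
pos 4: 2 -> hit
pos 5: 1 -> miss, frames (6 2 1)
pos 6: 6 -> hit
pos 7: 2 -> hit
pos 8: 5 -> miss, evict 1, frames (6 2 5)
At position 8, page 1 is evicted.

1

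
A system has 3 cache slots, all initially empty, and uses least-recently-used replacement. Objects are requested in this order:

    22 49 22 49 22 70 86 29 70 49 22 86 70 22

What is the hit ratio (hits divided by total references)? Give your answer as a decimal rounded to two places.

22: miss, frames (22)
49: miss, frames (22 49)
22: hit
49: hit
22: hit
70: miss, frames (49 22 70)
86: miss, evict 49, frames (22 70 86)
29: miss, evict 22, frames (70 86 29)
70: hit
49: miss, evict 86, frames (29 70 49)
22: miss, evict 29, frames (70 49 22)
86: miss, evict 70, frames (49 22 86)
70: miss, evict 49, frames (22 86 70)
22: hit
Hits: 5 of 14 references → 5/14 = 0.3571.

0.36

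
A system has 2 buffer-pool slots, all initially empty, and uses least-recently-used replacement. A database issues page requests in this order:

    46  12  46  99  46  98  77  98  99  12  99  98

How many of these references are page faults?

46 → fault, frames {46}
12 → fault, frames {46,12}
46 → hit
99 → fault, evict 12, frames {46,99}
46 → hit
98 → fault, evict 99, frames {46,98}
77 → fault, evict 46, frames {98,77}
98 → hit
99 → fault, evict 77, frames {98,99}
12 → fault, evict 98, frames {99,12}
99 → hit
98 → fault, evict 12, frames {99,98}
Page faults: 8.

8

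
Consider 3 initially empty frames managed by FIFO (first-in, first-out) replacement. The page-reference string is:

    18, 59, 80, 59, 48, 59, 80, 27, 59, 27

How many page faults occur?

18 -> fault, frames (18)
59 -> fault, frames (18 59)
80 -> fault, frames (18 59 80)
59 -> hit
48 -> fault, evict 18, frames (59 80 48)
59 -> hit
80 -> hit
27 -> fault, evict 59, frames (80 48 27)
59 -> fault, evict 80, frames (48 27 59)
27 -> hit
Page faults: 6.

6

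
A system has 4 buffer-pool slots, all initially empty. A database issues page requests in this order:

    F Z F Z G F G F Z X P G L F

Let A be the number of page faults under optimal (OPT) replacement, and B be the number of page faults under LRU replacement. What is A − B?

Under OPT: F F . . F . . . . F F . F . → 6 faults.
Under LRU: F F . . F . . . . F F F F F → 8 faults.
A − B = 6 − 8 = -2.

-2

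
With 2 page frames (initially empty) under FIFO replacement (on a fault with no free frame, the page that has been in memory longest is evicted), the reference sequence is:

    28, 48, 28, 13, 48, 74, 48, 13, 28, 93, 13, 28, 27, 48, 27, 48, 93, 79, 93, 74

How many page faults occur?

15

28 -> miss, frames {28}
48 -> miss, frames {28,48}
28 -> hit
13 -> miss, evict 28, frames {48,13}
48 -> hit
74 -> miss, evict 48, frames {13,74}
48 -> miss, evict 13, frames {74,48}
13 -> miss, evict 74, frames {48,13}
28 -> miss, evict 48, frames {13,28}
93 -> miss, evict 13, frames {28,93}
13 -> miss, evict 28, frames {93,13}
28 -> miss, evict 93, frames {13,28}
27 -> miss, evict 13, frames {28,27}
48 -> miss, evict 28, frames {27,48}
27 -> hit
48 -> hit
93 -> miss, evict 27, frames {48,93}
79 -> miss, evict 48, frames {93,79}
93 -> hit
74 -> miss, evict 93, frames {79,74}
Page faults: 15.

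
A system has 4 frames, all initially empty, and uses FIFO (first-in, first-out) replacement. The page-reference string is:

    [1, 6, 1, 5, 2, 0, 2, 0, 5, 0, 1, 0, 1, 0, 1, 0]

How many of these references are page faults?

6

1 -> miss, frames {1}
6 -> miss, frames {1,6}
1 -> hit
5 -> miss, frames {1,6,5}
2 -> miss, frames {1,6,5,2}
0 -> miss, evict 1, frames {6,5,2,0}
2 -> hit
0 -> hit
5 -> hit
0 -> hit
1 -> miss, evict 6, frames {5,2,0,1}
0 -> hit
1 -> hit
0 -> hit
1 -> hit
0 -> hit
Page faults: 6.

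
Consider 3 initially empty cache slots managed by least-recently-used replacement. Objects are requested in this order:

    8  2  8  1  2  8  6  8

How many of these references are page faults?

8 → fault, frames [8]
2 → fault, frames [8, 2]
8 → hit
1 → fault, frames [2, 8, 1]
2 → hit
8 → hit
6 → fault, evict 1, frames [2, 8, 6]
8 → hit
Page faults: 4.

4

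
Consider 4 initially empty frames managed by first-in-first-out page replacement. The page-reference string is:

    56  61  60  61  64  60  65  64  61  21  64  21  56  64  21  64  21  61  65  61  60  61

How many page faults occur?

56 → miss, frames {56}
61 → miss, frames {56,61}
60 → miss, frames {56,61,60}
61 → hit
64 → miss, frames {56,61,60,64}
60 → hit
65 → miss, evict 56, frames {61,60,64,65}
64 → hit
61 → hit
21 → miss, evict 61, frames {60,64,65,21}
64 → hit
21 → hit
56 → miss, evict 60, frames {64,65,21,56}
64 → hit
21 → hit
64 → hit
21 → hit
61 → miss, evict 64, frames {65,21,56,61}
65 → hit
61 → hit
60 → miss, evict 65, frames {21,56,61,60}
61 → hit
Page faults: 9.

9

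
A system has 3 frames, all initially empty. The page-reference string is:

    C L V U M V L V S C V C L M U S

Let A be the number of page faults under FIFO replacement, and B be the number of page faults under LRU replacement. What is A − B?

Under FIFO: F F F F F . F F F F . . F F F F → 13 faults.
Under LRU: F F F F F . F . F F . . F F F F → 12 faults.
A − B = 13 − 12 = 1.

1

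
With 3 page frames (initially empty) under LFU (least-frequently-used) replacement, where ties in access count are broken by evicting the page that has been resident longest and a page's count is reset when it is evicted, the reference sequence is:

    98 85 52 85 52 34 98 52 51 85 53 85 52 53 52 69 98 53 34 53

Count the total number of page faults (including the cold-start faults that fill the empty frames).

98 → miss, frames {98}
85 → miss, frames {98,85}
52 → miss, frames {98,85,52}
85 → hit
52 → hit
34 → miss, evict 98, frames {85,52,34}
98 → miss, evict 34, frames {85,52,98}
52 → hit
51 → miss, evict 98, frames {85,52,51}
85 → hit
53 → miss, evict 51, frames {85,52,53}
85 → hit
52 → hit
53 → hit
52 → hit
69 → miss, evict 53, frames {85,52,69}
98 → miss, evict 69, frames {85,52,98}
53 → miss, evict 98, frames {85,52,53}
34 → miss, evict 53, frames {85,52,34}
53 → miss, evict 34, frames {85,52,53}
Page faults: 12.

12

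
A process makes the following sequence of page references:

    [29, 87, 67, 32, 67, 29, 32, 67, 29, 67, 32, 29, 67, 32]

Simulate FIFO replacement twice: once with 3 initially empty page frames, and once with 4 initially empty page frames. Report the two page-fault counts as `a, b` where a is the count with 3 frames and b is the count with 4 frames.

5, 4

3 frames: F F F F . F . . . . . . . . → 5 faults.
4 frames: F F F F . . . . . . . . . . → 4 faults.
4 < 5: adding a frame reduced faults, as is typical.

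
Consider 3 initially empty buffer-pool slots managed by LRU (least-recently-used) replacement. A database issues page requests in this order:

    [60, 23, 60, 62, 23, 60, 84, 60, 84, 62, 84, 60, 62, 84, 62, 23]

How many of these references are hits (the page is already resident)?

10

60: fault, frames {60}
23: fault, frames {60,23}
60: hit
62: fault, frames {23,60,62}
23: hit
60: hit
84: fault, evict 62, frames {23,60,84}
60: hit
84: hit
62: fault, evict 23, frames {60,84,62}
84: hit
60: hit
62: hit
84: hit
62: hit
23: fault, evict 60, frames {84,62,23}
Hits: 10.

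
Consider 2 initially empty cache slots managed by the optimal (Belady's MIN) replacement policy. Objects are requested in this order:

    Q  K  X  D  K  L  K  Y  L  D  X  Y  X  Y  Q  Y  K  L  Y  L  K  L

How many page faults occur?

12

Q → fault, frames [Q]
K → fault, frames [Q, K]
X → fault, evict Q, frames [K, X]
D → fault, evict X, frames [K, D]
K → hit
L → fault, evict D, frames [K, L]
K → hit
Y → fault, evict K, frames [L, Y]
L → hit
D → fault, evict L, frames [Y, D]
X → fault, evict D, frames [Y, X]
Y → hit
X → hit
Y → hit
Q → fault, evict X, frames [Y, Q]
Y → hit
K → fault, evict Q, frames [Y, K]
L → fault, evict K, frames [Y, L]
Y → hit
L → hit
K → fault, evict Y, frames [L, K]
L → hit
Page faults: 12.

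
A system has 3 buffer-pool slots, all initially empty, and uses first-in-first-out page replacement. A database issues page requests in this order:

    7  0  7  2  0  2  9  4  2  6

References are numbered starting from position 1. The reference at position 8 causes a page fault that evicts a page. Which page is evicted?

pos 1: 7 → miss, frames {7}
pos 2: 0 → miss, frames {7,0}
pos 3: 7 → hit
pos 4: 2 → miss, frames {7,0,2}
pos 5: 0 → hit
pos 6: 2 → hit
pos 7: 9 → miss, evict 7, frames {0,2,9}
pos 8: 4 → miss, evict 0, frames {2,9,4}
At position 8, page 0 is evicted.

0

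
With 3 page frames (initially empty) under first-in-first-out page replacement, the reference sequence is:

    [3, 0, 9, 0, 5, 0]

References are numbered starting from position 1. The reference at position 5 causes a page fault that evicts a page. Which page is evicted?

pos 1: 3: fault, frames {3}
pos 2: 0: fault, frames {3,0}
pos 3: 9: fault, frames {3,0,9}
pos 4: 0: hit
pos 5: 5: fault, evict 3, frames {0,9,5}
At position 5, page 3 is evicted.

3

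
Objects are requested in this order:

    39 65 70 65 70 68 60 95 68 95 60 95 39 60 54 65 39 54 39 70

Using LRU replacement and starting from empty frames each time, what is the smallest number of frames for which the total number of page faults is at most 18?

2

f=1: 20 faults
f=2: 15 faults
f=3: 11 faults
f=4: 10 faults
f=5: 10 faults
f=6: 9 faults
f=7: 7 faults
Smallest f with faults ≤ 18 is 2.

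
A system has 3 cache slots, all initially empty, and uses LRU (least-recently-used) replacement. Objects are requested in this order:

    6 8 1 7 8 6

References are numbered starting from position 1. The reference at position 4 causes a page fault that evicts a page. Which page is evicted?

6

pos 1: 6: fault, frames {6}
pos 2: 8: fault, frames {6,8}
pos 3: 1: fault, frames {6,8,1}
pos 4: 7: fault, evict 6, frames {8,1,7}
At position 4, page 6 is evicted.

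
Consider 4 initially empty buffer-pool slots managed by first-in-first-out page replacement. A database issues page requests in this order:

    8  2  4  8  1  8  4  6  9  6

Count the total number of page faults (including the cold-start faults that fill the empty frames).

6

8 → fault, frames (8)
2 → fault, frames (8 2)
4 → fault, frames (8 2 4)
8 → hit
1 → fault, frames (8 2 4 1)
8 → hit
4 → hit
6 → fault, evict 8, frames (2 4 1 6)
9 → fault, evict 2, frames (4 1 6 9)
6 → hit
Page faults: 6.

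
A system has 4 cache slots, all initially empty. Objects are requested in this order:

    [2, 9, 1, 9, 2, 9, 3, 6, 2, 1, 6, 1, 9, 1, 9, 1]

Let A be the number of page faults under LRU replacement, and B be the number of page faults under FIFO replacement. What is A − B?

-1

Under LRU: F F F . . . F F . F . . F . . . → 7 faults.
Under FIFO: F F F . . . F F F . . . F F . . → 8 faults.
A − B = 7 − 8 = -1.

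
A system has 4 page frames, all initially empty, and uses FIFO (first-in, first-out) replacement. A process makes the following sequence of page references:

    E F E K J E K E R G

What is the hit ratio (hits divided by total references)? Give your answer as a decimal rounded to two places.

0.40

E: miss, frames (E)
F: miss, frames (E F)
E: hit
K: miss, frames (E F K)
J: miss, frames (E F K J)
E: hit
K: hit
E: hit
R: miss, evict E, frames (F K J R)
G: miss, evict F, frames (K J R G)
Hits: 4 of 10 references → 4/10 = 0.4000.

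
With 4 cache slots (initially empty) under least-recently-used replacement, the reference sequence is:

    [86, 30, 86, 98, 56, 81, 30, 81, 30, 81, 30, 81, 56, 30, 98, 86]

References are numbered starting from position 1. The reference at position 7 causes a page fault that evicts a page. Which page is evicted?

pos 1: 86 -> miss, frames {86}
pos 2: 30 -> miss, frames {86,30}
pos 3: 86 -> hit
pos 4: 98 -> miss, frames {30,86,98}
pos 5: 56 -> miss, frames {30,86,98,56}
pos 6: 81 -> miss, evict 30, frames {86,98,56,81}
pos 7: 30 -> miss, evict 86, frames {98,56,81,30}
At position 7, page 86 is evicted.

86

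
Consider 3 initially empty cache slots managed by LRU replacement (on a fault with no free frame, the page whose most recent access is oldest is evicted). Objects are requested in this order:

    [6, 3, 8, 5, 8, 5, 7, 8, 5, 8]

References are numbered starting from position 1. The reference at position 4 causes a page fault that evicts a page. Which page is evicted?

pos 1: 6 -> fault, frames [6]
pos 2: 3 -> fault, frames [6, 3]
pos 3: 8 -> fault, frames [6, 3, 8]
pos 4: 5 -> fault, evict 6, frames [3, 8, 5]
At position 4, page 6 is evicted.

6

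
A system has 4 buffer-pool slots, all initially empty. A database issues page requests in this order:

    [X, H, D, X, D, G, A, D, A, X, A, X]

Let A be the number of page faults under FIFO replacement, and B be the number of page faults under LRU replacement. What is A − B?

1

Under FIFO: F F F . . F F . . F . . → 6 faults.
Under LRU: F F F . . F F . . . . . → 5 faults.
A − B = 6 − 5 = 1.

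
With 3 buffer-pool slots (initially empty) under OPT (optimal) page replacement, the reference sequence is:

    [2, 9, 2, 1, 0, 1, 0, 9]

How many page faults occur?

4

2: fault, frames (2)
9: fault, frames (2 9)
2: hit
1: fault, frames (2 9 1)
0: fault, evict 2, frames (9 1 0)
1: hit
0: hit
9: hit
Page faults: 4.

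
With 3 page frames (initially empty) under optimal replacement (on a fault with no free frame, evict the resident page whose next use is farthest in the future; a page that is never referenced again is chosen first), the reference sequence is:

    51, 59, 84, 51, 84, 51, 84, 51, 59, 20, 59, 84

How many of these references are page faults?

4

51 -> miss, frames {51}
59 -> miss, frames {51,59}
84 -> miss, frames {51,59,84}
51 -> hit
84 -> hit
51 -> hit
84 -> hit
51 -> hit
59 -> hit
20 -> miss, evict 51, frames {59,84,20}
59 -> hit
84 -> hit
Page faults: 4.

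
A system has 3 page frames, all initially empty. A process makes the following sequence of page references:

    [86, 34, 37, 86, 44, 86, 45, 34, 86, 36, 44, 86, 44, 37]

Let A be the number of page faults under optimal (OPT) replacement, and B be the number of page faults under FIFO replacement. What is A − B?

Under OPT: F F F . F . F . . F F . . F → 8 faults.
Under FIFO: F F F . F F F F . F F F . F → 11 faults.
A − B = 8 − 11 = -3.

-3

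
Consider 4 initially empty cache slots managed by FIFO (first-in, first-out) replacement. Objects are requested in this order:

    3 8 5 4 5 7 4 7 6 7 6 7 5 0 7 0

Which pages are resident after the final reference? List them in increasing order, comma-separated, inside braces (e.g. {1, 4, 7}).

{0, 4, 6, 7}

3 → miss, frames [3]
8 → miss, frames [3, 8]
5 → miss, frames [3, 8, 5]
4 → miss, frames [3, 8, 5, 4]
5 → hit
7 → miss, evict 3, frames [8, 5, 4, 7]
4 → hit
7 → hit
6 → miss, evict 8, frames [5, 4, 7, 6]
7 → hit
6 → hit
7 → hit
5 → hit
0 → miss, evict 5, frames [4, 7, 6, 0]
7 → hit
0 → hit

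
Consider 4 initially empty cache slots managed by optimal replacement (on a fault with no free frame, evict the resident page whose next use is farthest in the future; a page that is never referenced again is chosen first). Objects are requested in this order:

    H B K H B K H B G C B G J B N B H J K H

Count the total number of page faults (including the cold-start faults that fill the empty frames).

H -> miss, frames (H)
B -> miss, frames (H B)
K -> miss, frames (H B K)
H -> hit
B -> hit
K -> hit
H -> hit
B -> hit
G -> miss, frames (H B K G)
C -> miss, evict K, frames (H B G C)
B -> hit
G -> hit
J -> miss, evict C, frames (H B G J)
B -> hit
N -> miss, evict G, frames (H B J N)
B -> hit
H -> hit
J -> hit
K -> miss, evict N, frames (H B J K)
H -> hit
Page faults: 8.

8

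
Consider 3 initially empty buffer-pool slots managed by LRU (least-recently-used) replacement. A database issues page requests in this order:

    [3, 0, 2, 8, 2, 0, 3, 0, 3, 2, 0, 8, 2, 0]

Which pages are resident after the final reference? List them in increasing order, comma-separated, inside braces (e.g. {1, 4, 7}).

{0, 2, 8}

3: miss, frames [3]
0: miss, frames [3, 0]
2: miss, frames [3, 0, 2]
8: miss, evict 3, frames [0, 2, 8]
2: hit
0: hit
3: miss, evict 8, frames [2, 0, 3]
0: hit
3: hit
2: hit
0: hit
8: miss, evict 3, frames [2, 0, 8]
2: hit
0: hit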